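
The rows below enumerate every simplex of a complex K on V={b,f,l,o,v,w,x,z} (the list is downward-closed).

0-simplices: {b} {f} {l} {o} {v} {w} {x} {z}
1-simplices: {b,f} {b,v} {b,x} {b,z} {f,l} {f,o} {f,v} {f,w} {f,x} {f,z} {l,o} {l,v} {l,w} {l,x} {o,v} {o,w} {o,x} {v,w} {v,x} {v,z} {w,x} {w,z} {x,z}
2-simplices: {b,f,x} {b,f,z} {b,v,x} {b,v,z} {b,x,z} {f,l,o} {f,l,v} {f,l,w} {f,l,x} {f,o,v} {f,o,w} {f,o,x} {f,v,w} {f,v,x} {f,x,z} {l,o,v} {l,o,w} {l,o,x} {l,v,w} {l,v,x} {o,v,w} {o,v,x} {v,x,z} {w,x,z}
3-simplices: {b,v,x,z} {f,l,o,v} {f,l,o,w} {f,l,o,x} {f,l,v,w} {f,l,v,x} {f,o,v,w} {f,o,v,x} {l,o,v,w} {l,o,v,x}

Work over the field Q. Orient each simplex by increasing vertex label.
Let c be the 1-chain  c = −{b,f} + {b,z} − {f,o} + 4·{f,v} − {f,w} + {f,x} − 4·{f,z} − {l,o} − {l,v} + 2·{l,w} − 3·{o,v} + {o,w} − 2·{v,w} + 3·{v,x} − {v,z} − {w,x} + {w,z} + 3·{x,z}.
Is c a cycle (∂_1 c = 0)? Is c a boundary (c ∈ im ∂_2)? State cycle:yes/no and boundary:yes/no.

cycle:yes boundary:yes

n_0=8 n_1=23 n_2=24 n_3=10  [Q]
∂1: piv[bf,bv,bx,bz,fl,fo,fw] rk=7  ker:fv,fx,fz,lo,lv,lw,lx,ov,ow,ox,vw,vx,vz,wx,wz,xz
∂2: piv[bfx,bfz,bvx,bvz,bxz,flo,flv,flw,flx,fov,fow,fox,fvw,fvx,wxz] rk=15  ker:fxz,lov,low,lox,lvw,lvx,ovw,ovx,vxz
∂3: piv[bvxz,flov,flow,flox,flvw,flvx,fovw,fovx] rk=8  ker:lovw,lovx
∂1c = 0
c vs im∂2: reduces to 0 ⇒ boundary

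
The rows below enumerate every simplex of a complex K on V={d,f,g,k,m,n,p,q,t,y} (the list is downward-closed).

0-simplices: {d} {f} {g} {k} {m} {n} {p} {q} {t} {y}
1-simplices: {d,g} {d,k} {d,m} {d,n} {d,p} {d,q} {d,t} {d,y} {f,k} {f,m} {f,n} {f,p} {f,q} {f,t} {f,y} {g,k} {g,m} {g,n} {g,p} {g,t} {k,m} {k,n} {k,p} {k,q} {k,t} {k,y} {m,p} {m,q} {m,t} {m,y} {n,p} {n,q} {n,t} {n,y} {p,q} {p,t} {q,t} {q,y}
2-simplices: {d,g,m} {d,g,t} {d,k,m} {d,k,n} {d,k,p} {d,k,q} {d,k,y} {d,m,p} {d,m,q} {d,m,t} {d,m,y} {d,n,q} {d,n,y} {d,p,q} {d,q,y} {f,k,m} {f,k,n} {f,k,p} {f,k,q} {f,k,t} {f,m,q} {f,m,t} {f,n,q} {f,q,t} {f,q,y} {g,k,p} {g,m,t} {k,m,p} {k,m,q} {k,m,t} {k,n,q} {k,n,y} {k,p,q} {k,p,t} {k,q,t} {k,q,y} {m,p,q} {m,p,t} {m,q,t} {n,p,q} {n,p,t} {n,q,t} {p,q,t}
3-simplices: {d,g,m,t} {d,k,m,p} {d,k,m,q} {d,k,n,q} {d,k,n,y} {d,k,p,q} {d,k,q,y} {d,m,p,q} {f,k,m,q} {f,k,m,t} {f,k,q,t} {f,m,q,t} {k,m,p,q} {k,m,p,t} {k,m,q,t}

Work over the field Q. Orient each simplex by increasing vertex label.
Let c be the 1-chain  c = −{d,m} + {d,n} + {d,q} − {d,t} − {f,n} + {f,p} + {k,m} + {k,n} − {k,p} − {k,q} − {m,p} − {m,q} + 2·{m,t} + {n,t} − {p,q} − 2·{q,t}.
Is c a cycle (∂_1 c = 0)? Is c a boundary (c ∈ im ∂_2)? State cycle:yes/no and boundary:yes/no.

cycle:yes boundary:yes

n_0=10 n_1=38 n_2=43 n_3=15  [Q]
∂1: piv[dg,dk,dm,dn,dp,dq,dt,dy,fk] rk=9  ker:fm,fn,fp,fq,ft,fy,gk,gm,gn,gp,gt,km,kn,kp,kq,kt,ky,mp,mq,mt,my,np,nq,nt,ny,pq,pt,qt,qy
∂2: piv[dgm,dgt,dkm,dkn,dkp,dkq,dky,dmp,dmq,dmt,dmy,dnq,dny,dpq,dqy,fkm,fkn,fkp,fkq,fkt,fmt,fqt,fqy,gkp,kpt,npq,npt] rk=27  ker:fmq,fnq,gmt,kmp,kmq,kmt,knq,kny,kpq,kqt,kqy,mpq,mpt,mqt,nqt,pqt
∂3: piv[dgmt,dkmp,dkmq,dknq,dkny,dkpq,dkqy,dmpq,fkmq,fkmt,fkqt,fmqt,kmpt] rk=13  ker:kmpq,kmqt
∂1c = 0
c vs im∂2: reduces to 0 ⇒ boundary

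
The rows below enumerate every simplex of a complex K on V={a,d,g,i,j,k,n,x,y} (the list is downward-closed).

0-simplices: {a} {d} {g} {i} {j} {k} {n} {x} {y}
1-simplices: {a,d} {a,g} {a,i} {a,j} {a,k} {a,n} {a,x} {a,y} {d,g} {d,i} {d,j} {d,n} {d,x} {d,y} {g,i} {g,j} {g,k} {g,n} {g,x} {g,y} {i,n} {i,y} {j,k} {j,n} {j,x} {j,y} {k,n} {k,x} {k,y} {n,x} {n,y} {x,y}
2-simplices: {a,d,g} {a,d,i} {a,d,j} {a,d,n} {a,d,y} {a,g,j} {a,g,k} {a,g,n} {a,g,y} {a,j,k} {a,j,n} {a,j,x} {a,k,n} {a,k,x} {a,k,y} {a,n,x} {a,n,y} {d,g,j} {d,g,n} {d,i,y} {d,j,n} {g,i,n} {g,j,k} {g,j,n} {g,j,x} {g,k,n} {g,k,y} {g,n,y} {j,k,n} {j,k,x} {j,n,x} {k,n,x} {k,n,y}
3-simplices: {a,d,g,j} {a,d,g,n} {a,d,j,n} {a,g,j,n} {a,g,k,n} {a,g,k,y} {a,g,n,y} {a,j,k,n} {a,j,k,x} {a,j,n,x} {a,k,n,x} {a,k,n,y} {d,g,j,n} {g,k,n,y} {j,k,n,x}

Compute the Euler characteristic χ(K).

n_0=9 n_1=32 n_2=33 n_3=15
χ=+9−32+33−15=-5

χ(K)=-5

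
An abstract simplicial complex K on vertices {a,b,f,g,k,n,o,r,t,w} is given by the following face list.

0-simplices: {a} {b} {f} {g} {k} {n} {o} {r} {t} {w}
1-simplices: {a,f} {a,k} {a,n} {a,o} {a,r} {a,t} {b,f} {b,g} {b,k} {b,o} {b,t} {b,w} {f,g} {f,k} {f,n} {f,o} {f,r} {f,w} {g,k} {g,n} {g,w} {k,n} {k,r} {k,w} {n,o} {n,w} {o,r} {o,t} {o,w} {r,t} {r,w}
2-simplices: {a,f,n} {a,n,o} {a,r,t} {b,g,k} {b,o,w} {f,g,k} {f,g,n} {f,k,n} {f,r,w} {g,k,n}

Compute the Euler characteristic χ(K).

n_0=10 n_1=31 n_2=10
χ=+10−31+10=-11

χ(K)=-11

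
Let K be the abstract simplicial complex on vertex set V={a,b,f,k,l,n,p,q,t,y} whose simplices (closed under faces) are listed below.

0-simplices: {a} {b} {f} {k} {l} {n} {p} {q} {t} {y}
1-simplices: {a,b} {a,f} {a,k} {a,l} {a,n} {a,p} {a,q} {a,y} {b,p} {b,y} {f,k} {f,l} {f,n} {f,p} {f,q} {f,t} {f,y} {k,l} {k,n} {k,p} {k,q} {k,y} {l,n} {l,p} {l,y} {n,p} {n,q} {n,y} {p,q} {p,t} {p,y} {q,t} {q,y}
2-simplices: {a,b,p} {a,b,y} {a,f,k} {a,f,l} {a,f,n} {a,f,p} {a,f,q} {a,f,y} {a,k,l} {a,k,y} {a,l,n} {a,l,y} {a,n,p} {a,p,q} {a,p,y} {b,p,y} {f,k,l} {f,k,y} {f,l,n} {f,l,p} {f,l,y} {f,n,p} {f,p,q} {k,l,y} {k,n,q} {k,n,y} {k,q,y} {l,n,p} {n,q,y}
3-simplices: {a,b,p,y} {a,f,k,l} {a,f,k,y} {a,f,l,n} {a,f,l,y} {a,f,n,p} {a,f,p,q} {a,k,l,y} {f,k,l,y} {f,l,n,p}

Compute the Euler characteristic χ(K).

χ(K)=-4

n_0=10 n_1=33 n_2=29 n_3=10
χ=+10−33+29−10=-4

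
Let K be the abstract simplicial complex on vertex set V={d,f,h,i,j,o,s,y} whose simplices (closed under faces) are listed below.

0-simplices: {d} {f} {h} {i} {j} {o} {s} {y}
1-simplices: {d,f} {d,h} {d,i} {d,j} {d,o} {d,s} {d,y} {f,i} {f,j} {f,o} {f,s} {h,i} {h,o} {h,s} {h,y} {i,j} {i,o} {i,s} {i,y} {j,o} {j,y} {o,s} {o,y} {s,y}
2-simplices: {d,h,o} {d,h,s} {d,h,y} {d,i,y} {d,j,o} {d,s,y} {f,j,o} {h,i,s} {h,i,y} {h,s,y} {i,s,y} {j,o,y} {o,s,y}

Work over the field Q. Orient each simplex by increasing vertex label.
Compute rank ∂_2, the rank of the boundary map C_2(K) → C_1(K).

n_0=8 n_1=24 n_2=13  [Q]
∂1: piv[df,dh,di,dj,do,ds,dy] rk=7  ker:fi,fj,fo,fs,hi,ho,hs,hy,ij,io,is,iy,jo,jy,os,oy,sy
∂2: piv[dho,dhs,dhy,diy,djo,dsy,fjo,his,hiy,joy,osy] rk=11  ker:hsy,isy
rk∂_2=11

rank∂_2=11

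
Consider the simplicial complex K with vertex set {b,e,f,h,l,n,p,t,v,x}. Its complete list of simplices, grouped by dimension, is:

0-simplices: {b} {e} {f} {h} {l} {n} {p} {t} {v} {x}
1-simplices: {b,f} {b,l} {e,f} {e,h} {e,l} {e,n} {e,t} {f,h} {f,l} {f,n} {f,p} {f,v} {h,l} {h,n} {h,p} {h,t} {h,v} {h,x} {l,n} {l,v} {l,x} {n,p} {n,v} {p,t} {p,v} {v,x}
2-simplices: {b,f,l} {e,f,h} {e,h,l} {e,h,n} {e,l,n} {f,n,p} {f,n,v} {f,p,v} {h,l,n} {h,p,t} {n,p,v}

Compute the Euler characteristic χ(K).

n_0=10 n_1=26 n_2=11
χ=+10−26+11=-5

χ(K)=-5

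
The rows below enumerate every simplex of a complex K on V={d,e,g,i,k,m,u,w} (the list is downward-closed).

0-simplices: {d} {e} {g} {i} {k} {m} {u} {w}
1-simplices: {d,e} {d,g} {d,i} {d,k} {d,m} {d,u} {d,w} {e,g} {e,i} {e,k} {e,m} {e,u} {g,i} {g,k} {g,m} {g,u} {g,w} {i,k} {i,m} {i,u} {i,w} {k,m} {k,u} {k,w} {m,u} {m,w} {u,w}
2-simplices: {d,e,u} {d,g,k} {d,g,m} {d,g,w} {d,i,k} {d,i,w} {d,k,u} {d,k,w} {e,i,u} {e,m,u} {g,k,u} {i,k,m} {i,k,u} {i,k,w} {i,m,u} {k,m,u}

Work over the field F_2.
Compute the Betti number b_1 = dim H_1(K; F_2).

n_0=8 n_1=27 n_2=16  [Z2]
∂1: piv[de,dg,di,dk,dm,du,dw] rk=7  ker:eg,ei,ek,em,eu,gi,gk,gm,gu,gw,ik,im,iu,iw,km,ku,kw,mu,mw,uw
∂2: piv[deu,dgk,dgm,dgw,dik,diw,dku,dkw,eiu,emu,gku,ikm,iku,imu] rk=14  ker:ikw,kmu
b_1=(27−7)−14=6

b_1=6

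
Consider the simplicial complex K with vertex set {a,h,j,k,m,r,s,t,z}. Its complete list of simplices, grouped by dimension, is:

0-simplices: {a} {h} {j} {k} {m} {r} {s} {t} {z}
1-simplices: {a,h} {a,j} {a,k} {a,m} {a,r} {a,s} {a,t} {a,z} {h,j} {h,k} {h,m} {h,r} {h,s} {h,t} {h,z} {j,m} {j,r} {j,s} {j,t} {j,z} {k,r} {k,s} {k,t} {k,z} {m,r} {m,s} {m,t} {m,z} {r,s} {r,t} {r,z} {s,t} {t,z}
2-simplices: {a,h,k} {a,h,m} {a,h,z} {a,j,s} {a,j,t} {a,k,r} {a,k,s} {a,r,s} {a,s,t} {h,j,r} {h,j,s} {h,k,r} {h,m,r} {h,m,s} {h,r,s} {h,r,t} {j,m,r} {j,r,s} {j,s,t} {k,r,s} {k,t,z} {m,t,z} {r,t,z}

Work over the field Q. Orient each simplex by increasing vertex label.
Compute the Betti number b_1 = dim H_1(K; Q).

n_0=9 n_1=33 n_2=23  [Q]
∂1: piv[ah,aj,ak,am,ar,as,at,az] rk=8  ker:hj,hk,hm,hr,hs,ht,hz,jm,jr,js,jt,jz,kr,ks,kt,kz,mr,ms,mt,mz,rs,rt,rz,st,tz
∂2: piv[ahk,ahm,ahz,ajs,ajt,akr,aks,ars,ast,hjr,hjs,hkr,hmr,hms,hrs,hrt,jmr,ktz,mtz,rtz] rk=20  ker:jrs,jst,krs
b_1=(33−8)−20=5

b_1=5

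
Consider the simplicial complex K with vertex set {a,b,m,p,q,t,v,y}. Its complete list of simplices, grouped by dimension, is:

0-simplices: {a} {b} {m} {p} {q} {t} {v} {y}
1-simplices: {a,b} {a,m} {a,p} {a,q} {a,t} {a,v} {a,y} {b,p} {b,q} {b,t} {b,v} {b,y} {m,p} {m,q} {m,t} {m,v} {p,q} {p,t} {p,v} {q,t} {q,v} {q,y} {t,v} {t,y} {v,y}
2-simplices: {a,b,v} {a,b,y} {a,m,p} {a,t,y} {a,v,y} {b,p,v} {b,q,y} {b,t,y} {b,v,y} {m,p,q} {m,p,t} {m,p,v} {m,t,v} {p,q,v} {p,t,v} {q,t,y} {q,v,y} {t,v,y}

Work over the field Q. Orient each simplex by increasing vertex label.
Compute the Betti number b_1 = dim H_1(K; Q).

n_0=8 n_1=25 n_2=18  [Q]
∂1: piv[ab,am,ap,aq,at,av,ay] rk=7  ker:bp,bq,bt,bv,by,mp,mq,mt,mv,pq,pt,pv,qt,qv,qy,tv,ty,vy
∂2: piv[abv,aby,amp,aty,avy,bpv,bqy,bty,mpq,mpt,mpv,mtv,pqv,qty,qvy,tvy] rk=16  ker:bvy,ptv
b_1=(25−7)−16=2

b_1=2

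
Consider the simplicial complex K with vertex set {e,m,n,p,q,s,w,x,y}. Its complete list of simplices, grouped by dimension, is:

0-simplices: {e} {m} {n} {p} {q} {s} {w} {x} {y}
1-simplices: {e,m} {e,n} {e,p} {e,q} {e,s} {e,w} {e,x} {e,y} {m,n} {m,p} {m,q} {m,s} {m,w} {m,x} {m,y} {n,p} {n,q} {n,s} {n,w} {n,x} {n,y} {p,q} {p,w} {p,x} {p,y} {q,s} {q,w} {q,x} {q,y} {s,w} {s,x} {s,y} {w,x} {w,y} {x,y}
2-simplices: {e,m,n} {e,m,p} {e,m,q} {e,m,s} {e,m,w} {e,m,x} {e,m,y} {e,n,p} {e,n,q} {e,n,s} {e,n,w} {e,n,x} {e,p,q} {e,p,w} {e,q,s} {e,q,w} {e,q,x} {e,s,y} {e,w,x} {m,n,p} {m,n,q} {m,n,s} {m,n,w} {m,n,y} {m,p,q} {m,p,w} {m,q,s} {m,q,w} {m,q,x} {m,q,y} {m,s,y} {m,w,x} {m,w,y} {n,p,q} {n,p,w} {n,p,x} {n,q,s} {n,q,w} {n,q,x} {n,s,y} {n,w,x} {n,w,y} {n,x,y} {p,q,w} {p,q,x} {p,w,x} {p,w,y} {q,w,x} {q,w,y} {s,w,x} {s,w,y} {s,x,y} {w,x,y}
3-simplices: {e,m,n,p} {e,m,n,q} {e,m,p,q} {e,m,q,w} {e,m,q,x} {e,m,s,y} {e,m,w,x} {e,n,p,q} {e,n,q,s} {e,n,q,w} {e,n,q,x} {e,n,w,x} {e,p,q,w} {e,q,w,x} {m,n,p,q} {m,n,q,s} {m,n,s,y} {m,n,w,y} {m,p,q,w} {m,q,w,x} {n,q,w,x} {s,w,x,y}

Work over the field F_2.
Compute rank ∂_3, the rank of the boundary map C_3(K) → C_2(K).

rank∂_3=19

n_0=9 n_1=35 n_2=53 n_3=22  [Z2]
∂1: piv[em,en,ep,eq,es,ew,ex,ey] rk=8  ker:mn,mp,mq,ms,mw,mx,my,np,nq,ns,nw,nx,ny,pq,pw,px,py,qs,qw,qx,qy,sw,sx,sy,wx,wy,xy
∂2: piv[emn,emp,emq,ems,emw,emx,emy,enp,enq,ens,enw,enx,epq,epw,eqs,eqw,eqx,esy,ewx,mny,mqy,mwy,npx,nxy,pwy,swx,swy] rk=27  ker:mnp,mnq,mns,mnw,mpq,mpw,mqs,mqw,mqx,msy,mwx,npq,npw,nqs,nqw,nqx,nsy,nwx,nwy,pqw,pqx,pwx,qwx,qwy,sxy,wxy
∂3: piv[emnp,emnq,empq,emqw,emqx,emsy,emwx,enpq,enqs,enqw,enqx,enwx,epqw,eqwx,mnqs,mnsy,mnwy,mpqw,swxy] rk=19  ker:mnpq,mqwx,nqwx
rk∂_3=19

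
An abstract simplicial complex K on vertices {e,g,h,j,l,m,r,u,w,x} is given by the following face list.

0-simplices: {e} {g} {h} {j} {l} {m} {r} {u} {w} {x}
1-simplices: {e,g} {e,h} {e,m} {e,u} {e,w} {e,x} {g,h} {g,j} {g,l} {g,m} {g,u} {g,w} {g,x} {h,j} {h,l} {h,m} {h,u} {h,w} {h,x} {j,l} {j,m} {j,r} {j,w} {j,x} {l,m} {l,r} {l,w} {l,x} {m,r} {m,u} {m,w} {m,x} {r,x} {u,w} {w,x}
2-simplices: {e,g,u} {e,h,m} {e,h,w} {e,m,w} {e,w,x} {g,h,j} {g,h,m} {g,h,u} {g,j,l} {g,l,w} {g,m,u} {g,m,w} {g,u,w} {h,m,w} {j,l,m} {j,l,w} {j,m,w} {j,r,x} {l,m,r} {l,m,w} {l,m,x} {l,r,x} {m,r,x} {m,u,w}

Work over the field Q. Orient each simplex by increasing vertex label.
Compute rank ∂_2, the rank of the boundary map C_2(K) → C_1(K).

n_0=10 n_1=35 n_2=24  [Q]
∂1: piv[eg,eh,em,eu,ew,ex,gj,gl,jr] rk=9  ker:gh,gm,gu,gw,gx,hj,hl,hm,hu,hw,hx,jl,jm,jw,jx,lm,lr,lw,lx,mr,mu,mw,mx,rx,uw,wx
∂2: piv[egu,ehm,ehw,emw,ewx,ghj,ghm,ghu,gjl,glw,gmu,gmw,guw,jlm,jlw,jmw,jrx,lmr,lmx,lrx] rk=20  ker:hmw,lmw,mrx,muw
rk∂_2=20

rank∂_2=20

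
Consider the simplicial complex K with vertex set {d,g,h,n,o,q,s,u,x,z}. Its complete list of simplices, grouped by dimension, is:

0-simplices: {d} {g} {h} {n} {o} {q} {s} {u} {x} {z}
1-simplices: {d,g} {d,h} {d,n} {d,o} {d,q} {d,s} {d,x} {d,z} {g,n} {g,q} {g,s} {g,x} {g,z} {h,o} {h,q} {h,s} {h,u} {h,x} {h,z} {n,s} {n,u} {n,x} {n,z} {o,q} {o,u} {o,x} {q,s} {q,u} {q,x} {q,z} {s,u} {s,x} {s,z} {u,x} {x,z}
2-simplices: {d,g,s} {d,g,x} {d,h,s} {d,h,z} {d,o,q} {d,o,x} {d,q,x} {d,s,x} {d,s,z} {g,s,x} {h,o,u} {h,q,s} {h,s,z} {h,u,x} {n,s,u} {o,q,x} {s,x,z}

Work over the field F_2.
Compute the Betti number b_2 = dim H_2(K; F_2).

b_2=3

n_0=10 n_1=35 n_2=17  [Z2]
∂1: piv[dg,dh,dn,do,dq,ds,dx,dz,hu] rk=9  ker:gn,gq,gs,gx,gz,ho,hq,hs,hx,hz,ns,nu,nx,nz,oq,ou,ox,qs,qu,qx,qz,su,sx,sz,ux,xz
∂2: piv[dgs,dgx,dhs,dhz,doq,dox,dqx,dsx,dsz,hou,hqs,hux,nsu,sxz] rk=14  ker:gsx,hsz,oqx
b_2=(17−14)−0=3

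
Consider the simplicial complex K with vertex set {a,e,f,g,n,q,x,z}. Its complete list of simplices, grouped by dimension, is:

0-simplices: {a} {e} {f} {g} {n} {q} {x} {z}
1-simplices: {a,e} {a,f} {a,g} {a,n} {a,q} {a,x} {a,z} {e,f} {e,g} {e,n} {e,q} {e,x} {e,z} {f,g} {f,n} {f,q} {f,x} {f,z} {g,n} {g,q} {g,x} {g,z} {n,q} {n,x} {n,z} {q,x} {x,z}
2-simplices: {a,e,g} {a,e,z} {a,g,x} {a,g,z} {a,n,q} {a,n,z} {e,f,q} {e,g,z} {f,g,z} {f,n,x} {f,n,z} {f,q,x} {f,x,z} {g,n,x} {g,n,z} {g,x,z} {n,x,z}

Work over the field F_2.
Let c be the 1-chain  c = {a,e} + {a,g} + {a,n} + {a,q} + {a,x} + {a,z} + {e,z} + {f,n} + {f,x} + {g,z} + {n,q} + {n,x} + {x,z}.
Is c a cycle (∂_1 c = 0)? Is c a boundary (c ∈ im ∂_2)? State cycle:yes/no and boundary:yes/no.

n_0=8 n_1=27 n_2=17  [Z2]
∂1: piv[ae,af,ag,an,aq,ax,az] rk=7  ker:ef,eg,en,eq,ex,ez,fg,fn,fq,fx,fz,gn,gq,gx,gz,nq,nx,nz,qx,xz
∂2: piv[aeg,aez,agx,agz,anq,anz,efq,fgz,fnx,fnz,fqx,fxz,gnx,gnz] rk=14  ker:egz,gxz,nxz
∂1c = 0
c vs im∂2: reduces to 0 ⇒ boundary

cycle:yes boundary:yes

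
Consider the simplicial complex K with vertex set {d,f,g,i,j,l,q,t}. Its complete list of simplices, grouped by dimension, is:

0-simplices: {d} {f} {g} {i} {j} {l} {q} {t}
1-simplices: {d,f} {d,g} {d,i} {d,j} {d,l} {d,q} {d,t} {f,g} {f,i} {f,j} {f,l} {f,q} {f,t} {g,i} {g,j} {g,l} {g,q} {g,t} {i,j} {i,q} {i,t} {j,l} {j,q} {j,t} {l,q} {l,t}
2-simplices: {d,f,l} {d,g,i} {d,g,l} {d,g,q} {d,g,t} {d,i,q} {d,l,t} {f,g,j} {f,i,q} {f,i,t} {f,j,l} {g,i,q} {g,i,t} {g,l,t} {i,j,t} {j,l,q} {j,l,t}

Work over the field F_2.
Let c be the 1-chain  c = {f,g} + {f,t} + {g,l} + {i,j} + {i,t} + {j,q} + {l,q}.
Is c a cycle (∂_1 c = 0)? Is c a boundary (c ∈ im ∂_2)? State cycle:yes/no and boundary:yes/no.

n_0=8 n_1=26 n_2=17  [Z2]
∂1: piv[df,dg,di,dj,dl,dq,dt] rk=7  ker:fg,fi,fj,fl,fq,ft,gi,gj,gl,gq,gt,ij,iq,it,jl,jq,jt,lq,lt
∂2: piv[dfl,dgi,dgl,dgq,dgt,diq,dlt,fgj,fiq,fit,fjl,git,ijt,jlq,jlt] rk=15  ker:giq,glt
∂1c = 0
c vs im∂2: residual ≠ 0 ⇒ not boundary

cycle:yes boundary:no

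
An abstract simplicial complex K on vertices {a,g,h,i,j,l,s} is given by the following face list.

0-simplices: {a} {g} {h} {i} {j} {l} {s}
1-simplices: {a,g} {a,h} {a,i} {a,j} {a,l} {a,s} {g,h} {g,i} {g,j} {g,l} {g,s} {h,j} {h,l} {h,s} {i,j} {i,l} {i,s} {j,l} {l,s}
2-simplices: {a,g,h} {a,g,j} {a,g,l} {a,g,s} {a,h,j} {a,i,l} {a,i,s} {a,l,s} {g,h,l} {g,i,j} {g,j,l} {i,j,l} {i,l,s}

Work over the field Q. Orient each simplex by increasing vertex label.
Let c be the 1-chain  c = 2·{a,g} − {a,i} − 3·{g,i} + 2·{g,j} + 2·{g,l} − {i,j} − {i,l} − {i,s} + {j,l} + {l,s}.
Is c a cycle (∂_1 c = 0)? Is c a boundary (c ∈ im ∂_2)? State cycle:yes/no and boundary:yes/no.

n_0=7 n_1=19 n_2=13  [Q]
∂1: piv[ag,ah,ai,aj,al,as] rk=6  ker:gh,gi,gj,gl,gs,hj,hl,hs,ij,il,is,jl,ls
∂2: piv[agh,agj,agl,ags,ahj,ail,ais,als,ghl,gij,gjl,ijl] rk=12  ker:ils
∂1c = −{a} + {g} − {i} + {l}

cycle:no boundary:no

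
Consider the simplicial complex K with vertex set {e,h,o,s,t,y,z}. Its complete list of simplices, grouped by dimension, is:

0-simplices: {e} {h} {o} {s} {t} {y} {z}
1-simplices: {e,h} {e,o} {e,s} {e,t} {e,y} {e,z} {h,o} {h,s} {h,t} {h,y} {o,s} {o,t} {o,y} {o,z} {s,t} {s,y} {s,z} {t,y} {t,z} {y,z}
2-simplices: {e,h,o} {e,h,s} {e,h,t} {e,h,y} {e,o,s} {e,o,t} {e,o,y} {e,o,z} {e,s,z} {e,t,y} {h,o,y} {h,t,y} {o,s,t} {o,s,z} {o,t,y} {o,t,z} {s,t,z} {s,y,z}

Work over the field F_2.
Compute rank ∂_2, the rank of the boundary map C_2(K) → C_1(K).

rank∂_2=13

n_0=7 n_1=20 n_2=18  [Z2]
∂1: piv[eh,eo,es,et,ey,ez] rk=6  ker:ho,hs,ht,hy,os,ot,oy,oz,st,sy,sz,ty,tz,yz
∂2: piv[eho,ehs,eht,ehy,eos,eot,eoy,eoz,esz,ety,ost,otz,syz] rk=13  ker:hoy,hty,osz,oty,stz
rk∂_2=13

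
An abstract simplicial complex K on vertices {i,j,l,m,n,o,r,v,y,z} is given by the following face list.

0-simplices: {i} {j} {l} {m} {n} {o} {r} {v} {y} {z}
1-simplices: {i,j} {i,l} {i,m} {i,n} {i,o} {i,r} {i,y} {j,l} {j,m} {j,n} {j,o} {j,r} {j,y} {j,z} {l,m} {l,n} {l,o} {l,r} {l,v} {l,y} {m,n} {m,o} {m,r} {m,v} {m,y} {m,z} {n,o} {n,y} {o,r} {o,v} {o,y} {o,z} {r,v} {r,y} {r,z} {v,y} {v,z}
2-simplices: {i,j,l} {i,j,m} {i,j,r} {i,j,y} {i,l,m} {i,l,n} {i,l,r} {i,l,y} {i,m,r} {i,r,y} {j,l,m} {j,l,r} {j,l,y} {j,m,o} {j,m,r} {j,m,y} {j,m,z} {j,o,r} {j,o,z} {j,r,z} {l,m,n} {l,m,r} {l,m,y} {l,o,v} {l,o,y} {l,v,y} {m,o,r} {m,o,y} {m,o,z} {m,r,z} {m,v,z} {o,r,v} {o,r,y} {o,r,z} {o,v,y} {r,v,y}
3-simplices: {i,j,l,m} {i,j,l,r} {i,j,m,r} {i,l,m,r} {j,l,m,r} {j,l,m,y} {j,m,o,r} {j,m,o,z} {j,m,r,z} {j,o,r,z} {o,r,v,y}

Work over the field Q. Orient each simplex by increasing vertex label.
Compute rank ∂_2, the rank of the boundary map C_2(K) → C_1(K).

rank∂_2=23

n_0=10 n_1=37 n_2=36 n_3=11  [Q]
∂1: piv[ij,il,im,in,io,ir,iy,jz,lv] rk=9  ker:jl,jm,jn,jo,jr,jy,lm,ln,lo,lr,ly,mn,mo,mr,mv,my,mz,no,ny,or,ov,oy,oz,rv,ry,rz,vy,vz
∂2: piv[ijl,ijm,ijr,ijy,ilm,iln,ilr,ily,imr,iry,jmo,jmy,jmz,jor,joz,jrz,lmn,lov,loy,lvy,moy,mvz,orv] rk=23  ker:jlm,jlr,jly,jmr,lmr,lmy,mor,moz,mrz,ory,orz,ovy,rvy
∂3: piv[ijlm,ijlr,ijmr,ilmr,jlmy,jmor,jmoz,jmrz,jorz,orvy] rk=10  ker:jlmr
rk∂_2=23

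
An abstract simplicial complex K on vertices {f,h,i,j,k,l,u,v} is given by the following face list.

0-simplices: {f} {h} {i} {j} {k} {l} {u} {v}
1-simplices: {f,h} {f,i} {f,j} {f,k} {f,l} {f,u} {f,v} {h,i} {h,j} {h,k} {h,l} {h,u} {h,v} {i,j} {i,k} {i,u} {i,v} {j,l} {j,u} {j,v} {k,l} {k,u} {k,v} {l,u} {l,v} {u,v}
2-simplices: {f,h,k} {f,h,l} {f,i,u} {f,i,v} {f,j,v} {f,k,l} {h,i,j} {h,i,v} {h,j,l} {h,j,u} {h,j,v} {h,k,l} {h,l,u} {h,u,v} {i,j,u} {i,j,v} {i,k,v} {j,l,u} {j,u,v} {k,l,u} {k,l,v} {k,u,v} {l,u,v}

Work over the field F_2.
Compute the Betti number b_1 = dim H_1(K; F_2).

b_1=1

n_0=8 n_1=26 n_2=23  [Z2]
∂1: piv[fh,fi,fj,fk,fl,fu,fv] rk=7  ker:hi,hj,hk,hl,hu,hv,ij,ik,iu,iv,jl,ju,jv,kl,ku,kv,lu,lv,uv
∂2: piv[fhk,fhl,fiu,fiv,fjv,fkl,hij,hiv,hjl,hju,hjv,hlu,huv,iju,ikv,klu,klv,kuv] rk=18  ker:hkl,ijv,jlu,juv,luv
b_1=(26−7)−18=1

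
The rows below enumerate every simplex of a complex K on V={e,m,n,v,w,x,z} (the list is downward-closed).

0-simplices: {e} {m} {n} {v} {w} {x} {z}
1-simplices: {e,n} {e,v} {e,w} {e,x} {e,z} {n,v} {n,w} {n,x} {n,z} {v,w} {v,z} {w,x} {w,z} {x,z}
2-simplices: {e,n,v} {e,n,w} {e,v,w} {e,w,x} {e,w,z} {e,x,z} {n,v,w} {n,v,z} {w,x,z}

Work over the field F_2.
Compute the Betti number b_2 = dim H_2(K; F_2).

b_2=2

n_0=7 n_1=14 n_2=9  [Z2]
∂1: piv[en,ev,ew,ex,ez] rk=5  ker:nv,nw,nx,nz,vw,vz,wx,wz,xz
∂2: piv[env,enw,evw,ewx,ewz,exz,nvz] rk=7  ker:nvw,wxz
b_2=(9−7)−0=2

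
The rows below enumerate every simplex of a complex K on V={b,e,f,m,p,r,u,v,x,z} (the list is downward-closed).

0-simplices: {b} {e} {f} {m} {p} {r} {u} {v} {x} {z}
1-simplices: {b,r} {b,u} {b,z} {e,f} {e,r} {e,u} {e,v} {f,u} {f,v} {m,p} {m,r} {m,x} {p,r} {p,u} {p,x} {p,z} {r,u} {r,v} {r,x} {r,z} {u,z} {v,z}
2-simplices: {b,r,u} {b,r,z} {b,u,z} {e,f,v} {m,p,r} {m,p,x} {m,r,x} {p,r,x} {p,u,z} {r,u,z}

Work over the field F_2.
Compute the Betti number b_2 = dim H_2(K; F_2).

b_2=2

n_0=10 n_1=22 n_2=10  [Z2]
∂1: piv[br,bu,bz,ef,er,ev,mp,mr,mx] rk=9  ker:eu,fu,fv,pr,pu,px,pz,ru,rv,rx,rz,uz,vz
∂2: piv[bru,brz,buz,efv,mpr,mpx,mrx,puz] rk=8  ker:prx,ruz
b_2=(10−8)−0=2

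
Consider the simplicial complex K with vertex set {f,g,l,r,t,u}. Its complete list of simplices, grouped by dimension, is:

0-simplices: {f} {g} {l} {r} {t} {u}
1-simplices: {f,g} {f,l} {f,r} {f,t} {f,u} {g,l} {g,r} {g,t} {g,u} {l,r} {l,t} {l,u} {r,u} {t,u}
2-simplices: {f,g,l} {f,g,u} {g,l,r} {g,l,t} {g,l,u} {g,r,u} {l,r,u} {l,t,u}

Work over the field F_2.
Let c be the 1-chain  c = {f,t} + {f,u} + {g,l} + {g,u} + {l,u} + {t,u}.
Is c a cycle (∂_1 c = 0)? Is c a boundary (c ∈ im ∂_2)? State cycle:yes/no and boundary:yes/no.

cycle:yes boundary:no

n_0=6 n_1=14 n_2=8  [Z2]
∂1: piv[fg,fl,fr,ft,fu] rk=5  ker:gl,gr,gt,gu,lr,lt,lu,ru,tu
∂2: piv[fgl,fgu,glr,glt,glu,gru,ltu] rk=7  ker:lru
∂1c = 0
c vs im∂2: residual ≠ 0 ⇒ not boundary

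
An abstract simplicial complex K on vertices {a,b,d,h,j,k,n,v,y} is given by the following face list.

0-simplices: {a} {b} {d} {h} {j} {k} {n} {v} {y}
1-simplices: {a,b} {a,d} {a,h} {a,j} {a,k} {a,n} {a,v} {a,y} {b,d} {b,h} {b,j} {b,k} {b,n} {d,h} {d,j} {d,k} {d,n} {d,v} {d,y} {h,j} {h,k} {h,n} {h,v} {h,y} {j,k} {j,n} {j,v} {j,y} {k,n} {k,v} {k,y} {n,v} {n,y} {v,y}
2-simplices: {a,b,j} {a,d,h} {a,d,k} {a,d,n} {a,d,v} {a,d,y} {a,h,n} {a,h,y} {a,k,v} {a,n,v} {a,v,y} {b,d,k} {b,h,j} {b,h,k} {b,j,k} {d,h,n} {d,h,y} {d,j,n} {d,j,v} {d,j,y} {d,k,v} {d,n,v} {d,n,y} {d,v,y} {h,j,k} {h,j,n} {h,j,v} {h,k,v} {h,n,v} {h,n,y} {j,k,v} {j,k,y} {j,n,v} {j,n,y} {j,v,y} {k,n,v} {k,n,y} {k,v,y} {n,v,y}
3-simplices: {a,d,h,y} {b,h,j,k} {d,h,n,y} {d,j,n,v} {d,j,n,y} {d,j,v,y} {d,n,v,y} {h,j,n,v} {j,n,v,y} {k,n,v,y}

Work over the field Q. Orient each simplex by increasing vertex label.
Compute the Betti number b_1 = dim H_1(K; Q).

b_1=2

n_0=9 n_1=34 n_2=39 n_3=10  [Q]
∂1: piv[ab,ad,ah,aj,ak,an,av,ay] rk=8  ker:bd,bh,bj,bk,bn,dh,dj,dk,dn,dv,dy,hj,hk,hn,hv,hy,jk,jn,jv,jy,kn,kv,ky,nv,ny,vy
∂2: piv[abj,adh,adk,adn,adv,ady,ahn,ahy,akv,anv,avy,bdk,bhj,bhk,bjk,djn,djv,djy,dny,hjn,hjv,hkv,jky,knv] rk=24  ker:dhn,dhy,dkv,dnv,dvy,hjk,hnv,hny,jkv,jnv,jny,jvy,kny,kvy,nvy
∂3: piv[adhy,bhjk,dhny,djnv,djny,djvy,dnvy,hjnv,knvy] rk=9  ker:jnvy
b_1=(34−8)−24=2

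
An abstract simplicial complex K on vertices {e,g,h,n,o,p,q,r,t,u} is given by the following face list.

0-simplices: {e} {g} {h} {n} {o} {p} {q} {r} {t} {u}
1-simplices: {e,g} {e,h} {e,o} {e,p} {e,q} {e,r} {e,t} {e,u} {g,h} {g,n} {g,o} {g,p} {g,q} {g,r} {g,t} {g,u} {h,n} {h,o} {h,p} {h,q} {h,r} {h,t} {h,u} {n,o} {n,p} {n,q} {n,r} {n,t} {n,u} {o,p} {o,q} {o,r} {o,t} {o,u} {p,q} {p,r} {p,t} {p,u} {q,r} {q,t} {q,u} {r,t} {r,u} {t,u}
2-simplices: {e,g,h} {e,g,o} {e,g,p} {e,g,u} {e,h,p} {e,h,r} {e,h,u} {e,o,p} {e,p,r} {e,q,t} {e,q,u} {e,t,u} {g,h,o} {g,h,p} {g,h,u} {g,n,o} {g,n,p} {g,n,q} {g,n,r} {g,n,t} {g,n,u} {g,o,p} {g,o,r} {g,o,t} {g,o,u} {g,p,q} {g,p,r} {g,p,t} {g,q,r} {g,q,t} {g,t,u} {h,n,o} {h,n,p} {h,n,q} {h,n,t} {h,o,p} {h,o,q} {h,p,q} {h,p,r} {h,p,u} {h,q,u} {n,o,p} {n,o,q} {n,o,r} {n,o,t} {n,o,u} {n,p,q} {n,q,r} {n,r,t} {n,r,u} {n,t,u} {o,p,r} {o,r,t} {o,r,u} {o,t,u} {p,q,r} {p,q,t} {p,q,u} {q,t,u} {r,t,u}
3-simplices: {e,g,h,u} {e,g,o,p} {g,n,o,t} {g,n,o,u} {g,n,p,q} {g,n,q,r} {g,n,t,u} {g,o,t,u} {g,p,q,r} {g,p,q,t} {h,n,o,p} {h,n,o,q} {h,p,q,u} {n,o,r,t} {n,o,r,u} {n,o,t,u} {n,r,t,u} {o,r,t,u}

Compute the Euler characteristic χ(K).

χ(K)=8

n_0=10 n_1=44 n_2=60 n_3=18
χ=+10−44+60−18=8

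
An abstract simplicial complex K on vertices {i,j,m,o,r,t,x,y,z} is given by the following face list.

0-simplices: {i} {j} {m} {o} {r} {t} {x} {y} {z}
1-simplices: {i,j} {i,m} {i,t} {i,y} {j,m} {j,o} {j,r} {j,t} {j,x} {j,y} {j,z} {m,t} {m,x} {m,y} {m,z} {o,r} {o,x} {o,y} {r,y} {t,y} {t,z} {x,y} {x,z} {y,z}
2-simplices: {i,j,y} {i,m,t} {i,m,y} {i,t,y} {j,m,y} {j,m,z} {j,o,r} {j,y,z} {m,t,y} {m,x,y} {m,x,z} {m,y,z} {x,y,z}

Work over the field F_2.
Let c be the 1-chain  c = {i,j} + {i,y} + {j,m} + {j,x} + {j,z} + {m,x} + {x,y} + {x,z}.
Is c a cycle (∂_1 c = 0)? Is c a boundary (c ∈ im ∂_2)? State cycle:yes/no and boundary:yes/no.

cycle:yes boundary:no

n_0=9 n_1=24 n_2=13  [Z2]
∂1: piv[ij,im,it,iy,jo,jr,jx,jz] rk=8  ker:jm,jt,jy,mt,mx,my,mz,or,ox,oy,ry,ty,tz,xy,xz,yz
∂2: piv[ijy,imt,imy,ity,jmy,jmz,jor,jyz,mxy,mxz] rk=10  ker:mty,myz,xyz
∂1c = 0
c vs im∂2: residual ≠ 0 ⇒ not boundary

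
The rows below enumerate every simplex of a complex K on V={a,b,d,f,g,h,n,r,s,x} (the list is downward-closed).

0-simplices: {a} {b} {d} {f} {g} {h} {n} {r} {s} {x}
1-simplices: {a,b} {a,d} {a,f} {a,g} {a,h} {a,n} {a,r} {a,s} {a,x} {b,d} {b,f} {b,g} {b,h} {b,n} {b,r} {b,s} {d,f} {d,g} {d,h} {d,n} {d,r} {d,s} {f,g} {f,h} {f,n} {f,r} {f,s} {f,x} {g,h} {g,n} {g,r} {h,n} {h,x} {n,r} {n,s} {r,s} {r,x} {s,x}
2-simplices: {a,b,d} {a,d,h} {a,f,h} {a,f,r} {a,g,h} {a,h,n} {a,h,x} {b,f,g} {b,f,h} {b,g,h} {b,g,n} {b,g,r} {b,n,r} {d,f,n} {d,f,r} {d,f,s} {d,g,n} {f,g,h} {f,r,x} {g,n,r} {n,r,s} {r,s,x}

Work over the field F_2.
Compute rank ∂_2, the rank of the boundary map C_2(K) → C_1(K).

n_0=10 n_1=38 n_2=22  [Z2]
∂1: piv[ab,ad,af,ag,ah,an,ar,as,ax] rk=9  ker:bd,bf,bg,bh,bn,br,bs,df,dg,dh,dn,dr,ds,fg,fh,fn,fr,fs,fx,gh,gn,gr,hn,hx,nr,ns,rs,rx,sx
∂2: piv[abd,adh,afh,afr,agh,ahn,ahx,bfg,bfh,bgh,bgn,bgr,bnr,dfn,dfr,dfs,dgn,frx,nrs,rsx] rk=20  ker:fgh,gnr
rk∂_2=20

rank∂_2=20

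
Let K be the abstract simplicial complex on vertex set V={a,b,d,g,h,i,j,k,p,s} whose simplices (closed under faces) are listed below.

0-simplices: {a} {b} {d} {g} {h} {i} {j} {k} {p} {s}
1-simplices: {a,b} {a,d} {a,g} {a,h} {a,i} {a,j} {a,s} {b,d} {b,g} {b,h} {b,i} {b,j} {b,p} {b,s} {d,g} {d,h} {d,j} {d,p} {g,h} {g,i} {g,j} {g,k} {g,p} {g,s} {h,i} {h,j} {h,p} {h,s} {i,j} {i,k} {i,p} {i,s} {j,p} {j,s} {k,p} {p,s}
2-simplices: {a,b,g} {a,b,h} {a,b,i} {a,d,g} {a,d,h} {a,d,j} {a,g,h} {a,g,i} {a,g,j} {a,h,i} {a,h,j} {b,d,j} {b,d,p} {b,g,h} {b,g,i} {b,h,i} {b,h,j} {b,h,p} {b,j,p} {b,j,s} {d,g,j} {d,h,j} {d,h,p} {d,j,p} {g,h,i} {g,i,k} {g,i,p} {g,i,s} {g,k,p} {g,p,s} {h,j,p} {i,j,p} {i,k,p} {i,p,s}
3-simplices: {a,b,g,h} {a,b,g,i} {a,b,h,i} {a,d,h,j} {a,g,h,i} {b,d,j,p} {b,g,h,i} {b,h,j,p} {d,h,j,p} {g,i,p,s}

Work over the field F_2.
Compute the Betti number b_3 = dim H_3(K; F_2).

n_0=10 n_1=36 n_2=34 n_3=10  [Z2]
∂1: piv[ab,ad,ag,ah,ai,aj,as,bp,gk] rk=9  ker:bd,bg,bh,bi,bj,bs,dg,dh,dj,dp,gh,gi,gj,gp,gs,hi,hj,hp,hs,ij,ik,ip,is,jp,js,kp,ps
∂2: piv[abg,abh,abi,adg,adh,adj,agh,agi,agj,ahi,ahj,bdj,bdp,bhj,bhp,bjp,bjs,gik,gip,gis,gkp,gps,ijp] rk=23  ker:bgh,bgi,bhi,dgj,dhj,dhp,djp,ghi,hjp,ikp,ips
∂3: piv[abgh,abgi,abhi,adhj,aghi,bdjp,bhjp,dhjp,gips] rk=9  ker:bghi
b_3=(10−9)−0=1

b_3=1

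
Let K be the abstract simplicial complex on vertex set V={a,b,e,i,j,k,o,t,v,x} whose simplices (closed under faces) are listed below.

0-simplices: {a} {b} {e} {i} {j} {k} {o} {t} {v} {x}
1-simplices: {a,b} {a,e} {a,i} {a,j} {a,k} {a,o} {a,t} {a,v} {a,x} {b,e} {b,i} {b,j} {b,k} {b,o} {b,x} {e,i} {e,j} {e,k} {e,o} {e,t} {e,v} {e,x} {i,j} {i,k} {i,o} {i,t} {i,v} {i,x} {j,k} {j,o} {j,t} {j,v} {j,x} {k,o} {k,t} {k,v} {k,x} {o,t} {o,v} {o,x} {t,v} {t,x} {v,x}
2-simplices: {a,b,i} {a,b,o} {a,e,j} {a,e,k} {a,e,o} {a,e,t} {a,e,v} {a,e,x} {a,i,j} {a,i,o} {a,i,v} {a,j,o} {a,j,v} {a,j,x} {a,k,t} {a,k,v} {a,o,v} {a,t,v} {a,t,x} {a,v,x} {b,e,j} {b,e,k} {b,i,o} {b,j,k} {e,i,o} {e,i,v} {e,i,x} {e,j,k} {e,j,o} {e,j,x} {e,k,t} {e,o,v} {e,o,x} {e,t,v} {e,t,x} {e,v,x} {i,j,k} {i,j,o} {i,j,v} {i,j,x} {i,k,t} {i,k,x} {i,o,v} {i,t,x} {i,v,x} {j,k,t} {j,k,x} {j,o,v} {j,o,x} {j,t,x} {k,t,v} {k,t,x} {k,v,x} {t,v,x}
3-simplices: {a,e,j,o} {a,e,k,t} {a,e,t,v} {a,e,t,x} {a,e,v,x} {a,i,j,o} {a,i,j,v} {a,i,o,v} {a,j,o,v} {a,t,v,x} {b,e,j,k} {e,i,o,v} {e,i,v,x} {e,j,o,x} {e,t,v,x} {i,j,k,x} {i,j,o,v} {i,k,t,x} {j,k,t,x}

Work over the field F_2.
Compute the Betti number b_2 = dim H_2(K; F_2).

n_0=10 n_1=43 n_2=54 n_3=19  [Z2]
∂1: piv[ab,ae,ai,aj,ak,ao,at,av,ax] rk=9  ker:be,bi,bj,bk,bo,bx,ei,ej,ek,eo,et,ev,ex,ij,ik,io,it,iv,ix,jk,jo,jt,jv,jx,ko,kt,kv,kx,ot,ov,ox,tv,tx,vx
∂2: piv[abi,abo,aej,aek,aeo,aet,aev,aex,aij,aio,aiv,ajo,ajv,ajx,akt,akv,aov,atv,atx,avx,bej,bek,bjk,eio,eix,eox,ijk,ikt,ikx,jkt] rk=30  ker:bio,eiv,ejk,ejo,ejx,ekt,eov,etv,etx,evx,ijo,ijv,ijx,iov,itx,ivx,jkx,jov,jox,jtx,ktv,ktx,kvx,tvx
∂3: piv[aejo,aekt,aetv,aetx,aevx,aijo,aijv,aiov,ajov,atvx,bejk,eiov,eivx,ejox,ijkx,iktx,jktx] rk=17  ker:etvx,ijov
b_2=(54−30)−17=7

b_2=7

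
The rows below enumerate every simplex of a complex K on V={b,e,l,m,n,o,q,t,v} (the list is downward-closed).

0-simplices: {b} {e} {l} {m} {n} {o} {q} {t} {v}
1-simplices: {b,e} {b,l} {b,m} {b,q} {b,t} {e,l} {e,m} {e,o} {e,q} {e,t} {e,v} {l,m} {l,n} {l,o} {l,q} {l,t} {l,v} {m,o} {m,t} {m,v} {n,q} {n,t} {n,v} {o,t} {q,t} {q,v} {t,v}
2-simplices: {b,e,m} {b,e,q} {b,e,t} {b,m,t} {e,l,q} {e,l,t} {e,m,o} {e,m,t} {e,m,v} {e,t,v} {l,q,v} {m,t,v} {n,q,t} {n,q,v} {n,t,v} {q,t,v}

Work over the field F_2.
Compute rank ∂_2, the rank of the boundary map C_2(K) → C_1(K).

n_0=9 n_1=27 n_2=16  [Z2]
∂1: piv[be,bl,bm,bq,bt,eo,ev,ln] rk=8  ker:el,em,eq,et,lm,lo,lq,lt,lv,mo,mt,mv,nq,nt,nv,ot,qt,qv,tv
∂2: piv[bem,beq,bet,bmt,elq,elt,emo,emv,etv,lqv,nqt,nqv,ntv] rk=13  ker:emt,mtv,qtv
rk∂_2=13

rank∂_2=13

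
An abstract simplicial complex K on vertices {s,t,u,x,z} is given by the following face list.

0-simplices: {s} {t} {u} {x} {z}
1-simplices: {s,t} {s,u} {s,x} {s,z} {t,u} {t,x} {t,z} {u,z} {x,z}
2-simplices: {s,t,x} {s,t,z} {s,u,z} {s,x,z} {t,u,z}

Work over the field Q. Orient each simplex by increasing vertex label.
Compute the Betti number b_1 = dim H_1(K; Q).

b_1=0

n_0=5 n_1=9 n_2=5  [Q]
∂1: piv[st,su,sx,sz] rk=4  ker:tu,tx,tz,uz,xz
∂2: piv[stx,stz,suz,sxz,tuz] rk=5
b_1=(9−4)−5=0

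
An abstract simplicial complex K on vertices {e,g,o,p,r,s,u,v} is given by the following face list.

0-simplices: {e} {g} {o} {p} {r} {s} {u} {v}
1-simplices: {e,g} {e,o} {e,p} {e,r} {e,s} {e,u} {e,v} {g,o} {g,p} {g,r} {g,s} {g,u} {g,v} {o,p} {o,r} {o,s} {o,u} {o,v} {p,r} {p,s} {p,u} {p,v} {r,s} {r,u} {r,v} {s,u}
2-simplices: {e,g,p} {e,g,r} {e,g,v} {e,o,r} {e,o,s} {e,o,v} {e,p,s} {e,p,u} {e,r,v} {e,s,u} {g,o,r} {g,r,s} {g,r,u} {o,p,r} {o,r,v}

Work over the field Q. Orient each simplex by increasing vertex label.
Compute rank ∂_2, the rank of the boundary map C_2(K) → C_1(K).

n_0=8 n_1=26 n_2=15  [Q]
∂1: piv[eg,eo,ep,er,es,eu,ev] rk=7  ker:go,gp,gr,gs,gu,gv,op,or,os,ou,ov,pr,ps,pu,pv,rs,ru,rv,su
∂2: piv[egp,egr,egv,eor,eos,eov,eps,epu,erv,esu,gor,grs,gru,opr] rk=14  ker:orv
rk∂_2=14

rank∂_2=14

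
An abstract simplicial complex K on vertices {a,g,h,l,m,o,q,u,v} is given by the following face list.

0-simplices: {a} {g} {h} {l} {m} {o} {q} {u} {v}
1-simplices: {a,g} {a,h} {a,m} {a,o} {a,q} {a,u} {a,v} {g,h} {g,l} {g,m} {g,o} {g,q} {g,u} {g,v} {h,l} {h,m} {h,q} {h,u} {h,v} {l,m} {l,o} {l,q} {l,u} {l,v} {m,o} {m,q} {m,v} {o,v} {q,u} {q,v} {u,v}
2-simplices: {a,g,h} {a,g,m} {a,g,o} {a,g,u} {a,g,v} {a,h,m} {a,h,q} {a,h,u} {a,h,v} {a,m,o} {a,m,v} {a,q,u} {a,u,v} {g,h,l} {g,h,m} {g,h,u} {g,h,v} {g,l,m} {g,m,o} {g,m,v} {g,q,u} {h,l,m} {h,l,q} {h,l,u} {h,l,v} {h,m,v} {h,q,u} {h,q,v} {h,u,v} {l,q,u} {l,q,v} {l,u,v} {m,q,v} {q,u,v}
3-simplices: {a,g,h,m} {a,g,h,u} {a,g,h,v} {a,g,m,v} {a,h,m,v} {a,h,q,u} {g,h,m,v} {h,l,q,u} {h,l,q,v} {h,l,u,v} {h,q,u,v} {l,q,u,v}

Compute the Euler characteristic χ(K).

n_0=9 n_1=31 n_2=34 n_3=12
χ=+9−31+34−12=0

χ(K)=0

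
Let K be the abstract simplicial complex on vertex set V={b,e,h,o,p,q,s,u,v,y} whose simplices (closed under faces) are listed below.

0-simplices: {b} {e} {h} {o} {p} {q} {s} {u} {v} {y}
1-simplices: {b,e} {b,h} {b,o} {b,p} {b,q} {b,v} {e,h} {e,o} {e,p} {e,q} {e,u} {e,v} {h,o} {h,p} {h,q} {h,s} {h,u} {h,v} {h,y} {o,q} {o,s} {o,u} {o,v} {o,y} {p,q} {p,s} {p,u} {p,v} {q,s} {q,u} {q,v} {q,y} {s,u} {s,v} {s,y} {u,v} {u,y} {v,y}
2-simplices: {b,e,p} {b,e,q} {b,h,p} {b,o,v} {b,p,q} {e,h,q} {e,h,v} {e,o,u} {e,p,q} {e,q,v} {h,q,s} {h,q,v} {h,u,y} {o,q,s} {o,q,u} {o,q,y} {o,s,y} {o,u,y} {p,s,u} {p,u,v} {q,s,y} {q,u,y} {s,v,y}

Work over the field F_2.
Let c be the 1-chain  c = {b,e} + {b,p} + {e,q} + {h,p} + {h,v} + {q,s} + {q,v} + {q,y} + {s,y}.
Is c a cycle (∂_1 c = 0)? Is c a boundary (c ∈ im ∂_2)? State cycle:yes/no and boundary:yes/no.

n_0=10 n_1=38 n_2=23  [Z2]
∂1: piv[be,bh,bo,bp,bq,bv,eu,hs,hy] rk=9  ker:eh,eo,ep,eq,ev,ho,hp,hq,hu,hv,oq,os,ou,ov,oy,pq,ps,pu,pv,qs,qu,qv,qy,su,sv,sy,uv,uy,vy
∂2: piv[bep,beq,bhp,bov,bpq,ehq,ehv,eou,eqv,hqs,huy,oqs,oqu,oqy,osy,ouy,psu,puv,svy] rk=19  ker:epq,hqv,qsy,quy
∂1c = 0
c vs im∂2: residual ≠ 0 ⇒ not boundary

cycle:yes boundary:no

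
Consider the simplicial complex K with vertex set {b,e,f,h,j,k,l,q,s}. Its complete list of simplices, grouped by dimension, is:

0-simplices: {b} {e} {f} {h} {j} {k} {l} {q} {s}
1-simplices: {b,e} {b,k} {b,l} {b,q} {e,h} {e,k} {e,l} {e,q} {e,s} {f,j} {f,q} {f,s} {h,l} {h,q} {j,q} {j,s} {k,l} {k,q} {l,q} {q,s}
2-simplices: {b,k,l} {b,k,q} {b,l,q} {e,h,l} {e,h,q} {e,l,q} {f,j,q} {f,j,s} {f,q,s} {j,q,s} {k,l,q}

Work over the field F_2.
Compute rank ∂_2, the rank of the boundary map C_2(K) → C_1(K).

n_0=9 n_1=20 n_2=11  [Z2]
∂1: piv[be,bk,bl,bq,eh,es,fj,fq] rk=8  ker:ek,el,eq,fs,hl,hq,jq,js,kl,kq,lq,qs
∂2: piv[bkl,bkq,blq,ehl,ehq,elq,fjq,fjs,fqs] rk=9  ker:jqs,klq
rk∂_2=9

rank∂_2=9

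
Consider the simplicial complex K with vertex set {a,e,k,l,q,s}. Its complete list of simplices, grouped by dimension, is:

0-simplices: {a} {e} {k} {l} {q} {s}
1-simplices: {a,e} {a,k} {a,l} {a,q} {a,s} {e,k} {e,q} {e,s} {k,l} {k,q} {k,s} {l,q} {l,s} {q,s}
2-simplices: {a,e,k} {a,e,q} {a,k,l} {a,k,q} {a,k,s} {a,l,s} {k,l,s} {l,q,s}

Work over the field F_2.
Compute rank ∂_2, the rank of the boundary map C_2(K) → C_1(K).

rank∂_2=7

n_0=6 n_1=14 n_2=8  [Z2]
∂1: piv[ae,ak,al,aq,as] rk=5  ker:ek,eq,es,kl,kq,ks,lq,ls,qs
∂2: piv[aek,aeq,akl,akq,aks,als,lqs] rk=7  ker:kls
rk∂_2=7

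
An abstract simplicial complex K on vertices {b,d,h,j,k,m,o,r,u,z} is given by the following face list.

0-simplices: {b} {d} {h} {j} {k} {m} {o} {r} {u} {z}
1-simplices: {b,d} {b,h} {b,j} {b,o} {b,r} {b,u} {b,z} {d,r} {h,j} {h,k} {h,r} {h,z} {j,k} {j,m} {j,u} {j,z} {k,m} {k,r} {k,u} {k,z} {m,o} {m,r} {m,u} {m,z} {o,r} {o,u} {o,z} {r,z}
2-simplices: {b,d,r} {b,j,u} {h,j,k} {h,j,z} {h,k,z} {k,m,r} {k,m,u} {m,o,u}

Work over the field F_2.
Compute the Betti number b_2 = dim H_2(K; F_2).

b_2=0

n_0=10 n_1=28 n_2=8  [Z2]
∂1: piv[bd,bh,bj,bo,br,bu,bz,hk,jm] rk=9  ker:dr,hj,hr,hz,jk,ju,jz,km,kr,ku,kz,mo,mr,mu,mz,or,ou,oz,rz
∂2: piv[bdr,bju,hjk,hjz,hkz,kmr,kmu,mou] rk=8
b_2=(8−8)−0=0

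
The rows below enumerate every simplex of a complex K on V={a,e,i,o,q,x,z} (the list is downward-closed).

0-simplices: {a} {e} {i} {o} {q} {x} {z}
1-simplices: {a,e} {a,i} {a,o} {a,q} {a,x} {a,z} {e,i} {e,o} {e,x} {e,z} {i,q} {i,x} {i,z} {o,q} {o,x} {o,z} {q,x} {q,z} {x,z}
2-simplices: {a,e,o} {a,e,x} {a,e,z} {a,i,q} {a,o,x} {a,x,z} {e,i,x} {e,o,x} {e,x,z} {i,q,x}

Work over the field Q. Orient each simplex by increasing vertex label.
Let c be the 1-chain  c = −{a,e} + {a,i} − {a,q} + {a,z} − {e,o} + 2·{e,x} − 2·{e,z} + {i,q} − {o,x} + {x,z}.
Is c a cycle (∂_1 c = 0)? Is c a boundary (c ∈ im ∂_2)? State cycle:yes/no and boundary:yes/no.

n_0=7 n_1=19 n_2=10  [Q]
∂1: piv[ae,ai,ao,aq,ax,az] rk=6  ker:ei,eo,ex,ez,iq,ix,iz,oq,ox,oz,qx,qz,xz
∂2: piv[aeo,aex,aez,aiq,aox,axz,eix,iqx] rk=8  ker:eox,exz
∂1c = 0
c vs im∂2: reduces to 0 ⇒ boundary

cycle:yes boundary:yes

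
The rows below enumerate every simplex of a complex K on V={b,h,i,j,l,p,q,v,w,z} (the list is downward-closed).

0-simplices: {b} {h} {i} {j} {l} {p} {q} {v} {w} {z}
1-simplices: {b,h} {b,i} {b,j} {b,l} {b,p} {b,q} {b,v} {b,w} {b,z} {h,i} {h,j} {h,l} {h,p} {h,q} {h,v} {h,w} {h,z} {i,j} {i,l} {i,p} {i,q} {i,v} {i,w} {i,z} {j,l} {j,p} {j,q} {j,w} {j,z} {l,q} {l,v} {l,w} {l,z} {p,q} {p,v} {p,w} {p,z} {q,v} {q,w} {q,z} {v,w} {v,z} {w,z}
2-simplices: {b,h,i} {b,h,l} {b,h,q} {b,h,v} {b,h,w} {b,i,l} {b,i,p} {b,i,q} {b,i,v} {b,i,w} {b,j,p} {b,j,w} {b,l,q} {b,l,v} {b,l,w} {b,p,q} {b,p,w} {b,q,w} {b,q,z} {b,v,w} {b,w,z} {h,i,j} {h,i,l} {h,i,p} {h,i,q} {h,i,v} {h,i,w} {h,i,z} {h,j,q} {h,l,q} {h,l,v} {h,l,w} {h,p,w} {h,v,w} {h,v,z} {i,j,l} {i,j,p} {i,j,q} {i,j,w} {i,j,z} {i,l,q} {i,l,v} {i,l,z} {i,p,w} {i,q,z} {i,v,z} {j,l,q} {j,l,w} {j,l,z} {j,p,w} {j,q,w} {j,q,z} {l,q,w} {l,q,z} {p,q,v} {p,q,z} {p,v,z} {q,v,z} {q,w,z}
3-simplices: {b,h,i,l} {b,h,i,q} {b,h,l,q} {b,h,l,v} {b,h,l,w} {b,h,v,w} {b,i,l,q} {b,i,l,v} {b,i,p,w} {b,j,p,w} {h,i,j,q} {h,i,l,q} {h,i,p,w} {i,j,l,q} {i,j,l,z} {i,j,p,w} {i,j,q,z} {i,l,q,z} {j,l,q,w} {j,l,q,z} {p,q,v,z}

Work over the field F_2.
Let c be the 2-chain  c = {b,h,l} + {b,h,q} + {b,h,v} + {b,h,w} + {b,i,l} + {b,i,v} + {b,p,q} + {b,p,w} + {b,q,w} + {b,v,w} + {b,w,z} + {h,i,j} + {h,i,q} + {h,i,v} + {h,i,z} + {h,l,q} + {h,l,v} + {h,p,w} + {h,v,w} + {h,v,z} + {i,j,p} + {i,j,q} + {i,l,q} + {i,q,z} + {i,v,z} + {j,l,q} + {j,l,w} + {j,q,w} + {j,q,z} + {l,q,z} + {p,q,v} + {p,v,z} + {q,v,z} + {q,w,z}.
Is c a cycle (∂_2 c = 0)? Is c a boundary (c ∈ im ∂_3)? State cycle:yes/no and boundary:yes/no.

cycle:no boundary:no

n_0=10 n_1=43 n_2=59 n_3=21  [Z2]
∂1: piv[bh,bi,bj,bl,bp,bq,bv,bw,bz] rk=9  ker:hi,hj,hl,hp,hq,hv,hw,hz,ij,il,ip,iq,iv,iw,iz,jl,jp,jq,jw,jz,lq,lv,lw,lz,pq,pv,pw,pz,qv,qw,qz,vw,vz,wz
∂2: piv[bhi,bhl,bhq,bhv,bhw,bil,bip,biq,biv,biw,bjp,bjw,blq,blv,blw,bpq,bpw,bqw,bqz,bvw,bwz,hij,hip,hiz,hjq,hvz,ijl,ijp,ijz,ilz,iqz,pqv,pqz,pvz] rk=34  ker:hil,hiq,hiv,hiw,hlq,hlv,hlw,hpw,hvw,ijq,ijw,ilq,ilv,ipw,ivz,jlq,jlw,jlz,jpw,jqw,jqz,lqw,lqz,qvz,qwz
∂3: piv[bhil,bhiq,bhlq,bhlv,bhlw,bhvw,bilq,bilv,bipw,bjpw,hijq,hipw,ijlq,ijlz,ijpw,ijqz,ilqz,jlqw,pqvz] rk=19  ker:hilq,jlqz
∂2c = {b,q} + {b,v} + {b,w} + {b,z} + {h,j} + {h,l} + {h,p} + {h,q} + {h,v} + {h,w} + {i,j} + {i,p} + {i,v} + {i,z} + {j,p} + {j,z} + {l,v} + {l,w} + {l,z} + {p,z} + {q,w} + {q,z}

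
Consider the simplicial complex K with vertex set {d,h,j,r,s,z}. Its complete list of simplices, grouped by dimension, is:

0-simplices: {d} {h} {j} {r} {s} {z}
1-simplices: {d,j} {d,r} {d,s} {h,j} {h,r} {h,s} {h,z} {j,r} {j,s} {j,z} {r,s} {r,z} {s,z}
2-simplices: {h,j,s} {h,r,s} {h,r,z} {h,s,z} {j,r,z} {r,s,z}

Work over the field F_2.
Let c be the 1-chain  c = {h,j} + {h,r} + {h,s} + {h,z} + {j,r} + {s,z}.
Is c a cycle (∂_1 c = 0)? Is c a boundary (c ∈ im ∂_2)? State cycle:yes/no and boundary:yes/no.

cycle:yes boundary:no

n_0=6 n_1=13 n_2=6  [Z2]
∂1: piv[dj,dr,ds,hj,hz] rk=5  ker:hr,hs,jr,js,jz,rs,rz,sz
∂2: piv[hjs,hrs,hrz,hsz,jrz] rk=5  ker:rsz
∂1c = 0
c vs im∂2: residual ≠ 0 ⇒ not boundary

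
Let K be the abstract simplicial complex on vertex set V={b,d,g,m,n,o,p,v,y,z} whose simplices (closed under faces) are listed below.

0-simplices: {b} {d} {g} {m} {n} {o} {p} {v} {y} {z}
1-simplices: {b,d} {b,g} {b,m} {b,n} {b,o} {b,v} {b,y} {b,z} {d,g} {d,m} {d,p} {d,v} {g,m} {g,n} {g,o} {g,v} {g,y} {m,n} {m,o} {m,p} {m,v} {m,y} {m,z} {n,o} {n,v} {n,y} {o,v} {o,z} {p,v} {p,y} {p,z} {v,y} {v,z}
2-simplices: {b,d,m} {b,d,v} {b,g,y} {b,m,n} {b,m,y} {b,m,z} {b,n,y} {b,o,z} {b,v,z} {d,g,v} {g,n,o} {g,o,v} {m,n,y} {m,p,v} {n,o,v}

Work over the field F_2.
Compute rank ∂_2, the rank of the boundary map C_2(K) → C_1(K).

n_0=10 n_1=33 n_2=15  [Z2]
∂1: piv[bd,bg,bm,bn,bo,bv,by,bz,dp] rk=9  ker:dg,dm,dv,gm,gn,go,gv,gy,mn,mo,mp,mv,my,mz,no,nv,ny,ov,oz,pv,py,pz,vy,vz
∂2: piv[bdm,bdv,bgy,bmn,bmy,bmz,bny,boz,bvz,dgv,gno,gov,mpv,nov] rk=14  ker:mny
rk∂_2=14

rank∂_2=14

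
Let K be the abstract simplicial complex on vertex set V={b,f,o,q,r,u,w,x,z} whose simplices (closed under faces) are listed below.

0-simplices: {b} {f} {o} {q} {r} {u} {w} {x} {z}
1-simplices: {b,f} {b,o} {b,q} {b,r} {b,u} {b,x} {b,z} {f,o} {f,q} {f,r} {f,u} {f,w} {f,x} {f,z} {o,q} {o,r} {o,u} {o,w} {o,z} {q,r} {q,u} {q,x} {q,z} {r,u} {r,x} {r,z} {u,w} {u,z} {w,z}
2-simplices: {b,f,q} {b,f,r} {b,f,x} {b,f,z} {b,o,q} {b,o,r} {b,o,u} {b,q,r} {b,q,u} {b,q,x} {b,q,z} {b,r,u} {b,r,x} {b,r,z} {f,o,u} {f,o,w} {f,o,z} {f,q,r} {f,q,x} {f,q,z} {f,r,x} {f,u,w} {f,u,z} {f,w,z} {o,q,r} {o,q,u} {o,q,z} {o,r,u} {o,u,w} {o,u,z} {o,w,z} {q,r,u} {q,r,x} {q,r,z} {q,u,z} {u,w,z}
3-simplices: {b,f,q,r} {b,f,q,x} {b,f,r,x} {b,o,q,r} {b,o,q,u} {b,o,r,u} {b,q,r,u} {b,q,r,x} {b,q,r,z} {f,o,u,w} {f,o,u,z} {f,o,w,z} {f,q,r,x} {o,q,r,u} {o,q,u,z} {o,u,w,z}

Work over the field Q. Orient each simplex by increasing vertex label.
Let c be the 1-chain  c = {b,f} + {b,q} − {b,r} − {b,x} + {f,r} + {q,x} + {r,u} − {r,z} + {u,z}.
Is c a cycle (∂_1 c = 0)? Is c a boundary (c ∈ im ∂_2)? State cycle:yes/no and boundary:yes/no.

n_0=9 n_1=29 n_2=36 n_3=16  [Q]
∂1: piv[bf,bo,bq,br,bu,bx,bz,fw] rk=8  ker:fo,fq,fr,fu,fx,fz,oq,or,ou,ow,oz,qr,qu,qx,qz,ru,rx,rz,uw,uz,wz
∂2: piv[bfq,bfr,bfx,bfz,boq,bor,bou,bqr,bqu,bqx,bqz,bru,brx,brz,fou,fow,foz,fuw,fuz,fwz,oqz] rk=21  ker:fqr,fqx,fqz,frx,oqr,oqu,oru,ouw,ouz,owz,qru,qrx,qrz,quz,uwz
∂3: piv[bfqr,bfqx,bfrx,boqr,boqu,boru,bqru,bqrx,bqrz,fouw,fouz,fowz,oquz,ouwz] rk=14  ker:fqrx,oqru
∂1c = 0
c vs im∂2: reduces to 0 ⇒ boundary

cycle:yes boundary:yes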